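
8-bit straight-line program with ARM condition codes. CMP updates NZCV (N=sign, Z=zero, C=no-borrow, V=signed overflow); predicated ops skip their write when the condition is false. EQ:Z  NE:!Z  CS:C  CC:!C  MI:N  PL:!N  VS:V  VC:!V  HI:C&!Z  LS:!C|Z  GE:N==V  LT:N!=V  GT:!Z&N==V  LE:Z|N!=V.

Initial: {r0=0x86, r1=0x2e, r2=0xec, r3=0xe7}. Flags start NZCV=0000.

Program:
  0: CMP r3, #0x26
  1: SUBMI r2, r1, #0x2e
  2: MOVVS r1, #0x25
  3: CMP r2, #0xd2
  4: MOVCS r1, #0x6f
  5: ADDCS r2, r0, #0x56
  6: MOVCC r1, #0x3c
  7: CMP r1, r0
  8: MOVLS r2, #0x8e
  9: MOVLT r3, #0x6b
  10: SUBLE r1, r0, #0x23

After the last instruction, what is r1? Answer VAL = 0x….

[0] flags=1010 → (cmp)
[1] flags=1010 MI?T → r2=0x00
[2] flags=1010 VS?F → skip
[3] flags=0000 → (cmp)
[4] flags=0000 CS?F → skip
[5] flags=0000 CS?F → skip
[6] flags=0000 CC?T → r1=0x3c
[7] flags=1001 → (cmp)
[8] flags=1001 LS?T → r2=0x8e
[9] flags=1001 LT?F → skip
[10] flags=1001 LE?F → skip

VAL = 0x3c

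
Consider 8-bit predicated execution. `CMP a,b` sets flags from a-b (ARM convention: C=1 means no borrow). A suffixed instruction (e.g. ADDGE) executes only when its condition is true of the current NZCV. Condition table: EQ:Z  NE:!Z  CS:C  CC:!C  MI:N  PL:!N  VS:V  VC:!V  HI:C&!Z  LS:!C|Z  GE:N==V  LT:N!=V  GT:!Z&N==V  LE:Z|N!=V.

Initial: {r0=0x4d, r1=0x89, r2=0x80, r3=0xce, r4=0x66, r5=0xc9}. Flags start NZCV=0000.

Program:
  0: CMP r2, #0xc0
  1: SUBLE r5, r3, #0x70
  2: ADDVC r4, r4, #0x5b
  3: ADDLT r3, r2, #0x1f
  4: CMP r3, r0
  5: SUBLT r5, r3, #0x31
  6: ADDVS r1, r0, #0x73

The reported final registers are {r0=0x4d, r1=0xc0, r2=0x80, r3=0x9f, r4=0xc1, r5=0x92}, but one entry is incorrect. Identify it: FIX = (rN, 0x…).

FIX = (r5, 0x6e)

[0] flags=1000 → (cmp)
[1] flags=1000 LE?T → r5=0x5e
[2] flags=1000 VC?T → r4=0xc1
[3] flags=1000 LT?T → r3=0x9f
[4] flags=0011 → (cmp)
[5] flags=0011 LT?T → r5=0x6e
[6] flags=0011 VS?T → r1=0xc0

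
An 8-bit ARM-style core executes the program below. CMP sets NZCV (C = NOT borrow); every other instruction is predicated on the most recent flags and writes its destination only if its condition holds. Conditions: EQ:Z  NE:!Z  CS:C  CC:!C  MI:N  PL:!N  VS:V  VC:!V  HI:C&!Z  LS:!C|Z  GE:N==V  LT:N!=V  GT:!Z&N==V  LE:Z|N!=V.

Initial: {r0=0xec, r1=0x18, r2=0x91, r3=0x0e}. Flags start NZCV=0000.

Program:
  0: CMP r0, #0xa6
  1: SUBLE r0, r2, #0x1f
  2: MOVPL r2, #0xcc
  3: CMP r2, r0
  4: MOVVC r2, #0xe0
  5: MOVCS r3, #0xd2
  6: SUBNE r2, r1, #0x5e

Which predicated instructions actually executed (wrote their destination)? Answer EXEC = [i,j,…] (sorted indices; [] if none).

[0] flags=0010 → (cmp)
[1] flags=0010 LE?F → skip
[2] flags=0010 PL?T → r2=0xcc
[3] flags=1000 → (cmp)
[4] flags=1000 VC?T → r2=0xe0
[5] flags=1000 CS?F → skip
[6] flags=1000 NE?T → r2=0xba

EXEC = [2,4,6]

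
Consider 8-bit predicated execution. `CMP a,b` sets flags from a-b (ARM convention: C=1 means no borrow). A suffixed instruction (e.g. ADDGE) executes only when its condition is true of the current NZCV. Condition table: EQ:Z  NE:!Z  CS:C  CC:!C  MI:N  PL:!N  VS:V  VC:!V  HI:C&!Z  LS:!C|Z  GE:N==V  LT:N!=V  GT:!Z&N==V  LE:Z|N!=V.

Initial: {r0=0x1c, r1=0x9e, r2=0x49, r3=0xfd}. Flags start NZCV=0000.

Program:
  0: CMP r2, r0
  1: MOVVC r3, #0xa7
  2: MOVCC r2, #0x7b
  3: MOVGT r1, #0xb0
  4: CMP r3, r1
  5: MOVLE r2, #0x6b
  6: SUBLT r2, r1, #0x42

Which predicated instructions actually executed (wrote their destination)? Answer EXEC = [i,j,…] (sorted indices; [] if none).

EXEC = [1,3,5,6]

0: ✓ CMP  NZCV=0010
1: ✓ MOVVC  r3←0xa7
2: · MOVCC
3: ✓ MOVGT  r1←0xb0
4: ✓ CMP  NZCV=1000
5: ✓ MOVLE  r2←0x6b
6: ✓ SUBLT  r2←0x6e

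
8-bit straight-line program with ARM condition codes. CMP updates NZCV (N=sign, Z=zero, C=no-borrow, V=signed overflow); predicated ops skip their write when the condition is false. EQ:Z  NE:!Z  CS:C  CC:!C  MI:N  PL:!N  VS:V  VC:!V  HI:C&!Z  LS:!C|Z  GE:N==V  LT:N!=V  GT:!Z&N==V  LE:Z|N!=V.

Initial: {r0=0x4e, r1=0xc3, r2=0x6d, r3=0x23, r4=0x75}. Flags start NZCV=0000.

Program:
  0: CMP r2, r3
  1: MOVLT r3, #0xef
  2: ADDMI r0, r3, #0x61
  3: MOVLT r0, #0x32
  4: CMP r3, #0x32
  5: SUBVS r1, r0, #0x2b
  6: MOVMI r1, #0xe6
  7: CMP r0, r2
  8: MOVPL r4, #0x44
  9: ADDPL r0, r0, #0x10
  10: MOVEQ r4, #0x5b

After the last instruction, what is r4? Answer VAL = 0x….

[0] flags=0010 → (cmp)
[1] flags=0010 LT?F → skip
[2] flags=0010 MI?F → skip
[3] flags=0010 LT?F → skip
[4] flags=1000 → (cmp)
[5] flags=1000 VS?F → skip
[6] flags=1000 MI?T → r1=0xe6
[7] flags=1000 → (cmp)
[8] flags=1000 PL?F → skip
[9] flags=1000 PL?F → skip
[10] flags=1000 EQ?F → skip

VAL = 0x75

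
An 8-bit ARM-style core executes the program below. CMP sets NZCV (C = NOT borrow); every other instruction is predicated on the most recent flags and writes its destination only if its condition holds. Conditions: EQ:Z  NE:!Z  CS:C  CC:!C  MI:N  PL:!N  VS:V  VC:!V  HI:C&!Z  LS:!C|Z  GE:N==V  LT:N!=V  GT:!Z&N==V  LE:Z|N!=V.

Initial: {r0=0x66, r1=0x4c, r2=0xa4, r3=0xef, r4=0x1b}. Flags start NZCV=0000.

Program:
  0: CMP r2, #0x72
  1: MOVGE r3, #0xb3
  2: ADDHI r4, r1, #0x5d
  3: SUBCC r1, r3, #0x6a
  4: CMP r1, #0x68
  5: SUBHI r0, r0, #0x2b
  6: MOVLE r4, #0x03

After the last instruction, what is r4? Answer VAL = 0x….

[0] flags=0011 → (cmp)
[1] flags=0011 GE?F → skip
[2] flags=0011 HI?T → r4=0xa9
[3] flags=0011 CC?F → skip
[4] flags=1000 → (cmp)
[5] flags=1000 HI?F → skip
[6] flags=1000 LE?T → r4=0x03

VAL = 0x03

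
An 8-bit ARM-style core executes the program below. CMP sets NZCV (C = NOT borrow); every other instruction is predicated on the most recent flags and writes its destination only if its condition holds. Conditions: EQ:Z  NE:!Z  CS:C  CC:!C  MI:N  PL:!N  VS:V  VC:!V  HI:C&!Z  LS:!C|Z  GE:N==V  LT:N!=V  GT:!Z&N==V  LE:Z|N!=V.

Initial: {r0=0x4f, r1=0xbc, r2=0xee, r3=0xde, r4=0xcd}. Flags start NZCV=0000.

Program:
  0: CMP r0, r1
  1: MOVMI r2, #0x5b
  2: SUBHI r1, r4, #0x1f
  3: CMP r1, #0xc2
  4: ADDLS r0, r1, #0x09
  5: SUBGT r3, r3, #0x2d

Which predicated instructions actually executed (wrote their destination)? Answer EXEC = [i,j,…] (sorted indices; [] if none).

EXEC = [1,4]

[0] flags=1001 → (cmp)
[1] flags=1001 MI?T → r2=0x5b
[2] flags=1001 HI?F → skip
[3] flags=1000 → (cmp)
[4] flags=1000 LS?T → r0=0xc5
[5] flags=1000 GT?F → skip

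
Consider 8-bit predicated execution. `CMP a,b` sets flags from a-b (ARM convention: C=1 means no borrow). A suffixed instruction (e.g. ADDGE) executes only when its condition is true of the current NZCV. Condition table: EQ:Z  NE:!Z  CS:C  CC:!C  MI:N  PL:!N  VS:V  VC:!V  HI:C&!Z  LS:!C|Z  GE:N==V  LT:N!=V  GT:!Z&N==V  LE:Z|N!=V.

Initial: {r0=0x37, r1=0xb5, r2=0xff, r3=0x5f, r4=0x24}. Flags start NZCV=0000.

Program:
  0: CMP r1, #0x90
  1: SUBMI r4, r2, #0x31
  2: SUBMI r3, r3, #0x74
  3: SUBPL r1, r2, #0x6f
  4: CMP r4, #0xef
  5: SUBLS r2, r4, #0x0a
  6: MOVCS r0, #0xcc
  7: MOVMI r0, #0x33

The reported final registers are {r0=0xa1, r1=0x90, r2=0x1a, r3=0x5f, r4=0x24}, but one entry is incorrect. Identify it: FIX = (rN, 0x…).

FIX = (r0, 0x37)

0: ✓ CMP  NZCV=0010
1: · SUBMI
2: · SUBMI
3: ✓ SUBPL  r1←0x90
4: ✓ CMP  NZCV=0000
5: ✓ SUBLS  r2←0x1a
6: · MOVCS
7: · MOVMI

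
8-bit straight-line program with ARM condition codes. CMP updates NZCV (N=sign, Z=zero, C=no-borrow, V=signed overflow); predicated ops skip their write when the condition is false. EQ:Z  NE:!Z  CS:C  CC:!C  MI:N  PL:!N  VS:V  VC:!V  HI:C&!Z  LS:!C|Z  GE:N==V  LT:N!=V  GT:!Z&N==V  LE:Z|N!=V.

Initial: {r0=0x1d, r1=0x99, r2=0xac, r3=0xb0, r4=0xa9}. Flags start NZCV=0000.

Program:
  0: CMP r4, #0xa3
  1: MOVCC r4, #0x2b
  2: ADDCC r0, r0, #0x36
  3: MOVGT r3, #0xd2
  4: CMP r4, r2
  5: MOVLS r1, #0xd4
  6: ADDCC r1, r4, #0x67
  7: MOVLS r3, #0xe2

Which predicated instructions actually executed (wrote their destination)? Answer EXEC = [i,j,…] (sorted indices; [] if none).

0: ✓ CMP  NZCV=0010
1: · MOVCC
2: · ADDCC
3: ✓ MOVGT  r3←0xd2
4: ✓ CMP  NZCV=1000
5: ✓ MOVLS  r1←0xd4
6: ✓ ADDCC  r1←0x10
7: ✓ MOVLS  r3←0xe2

EXEC = [3,5,6,7]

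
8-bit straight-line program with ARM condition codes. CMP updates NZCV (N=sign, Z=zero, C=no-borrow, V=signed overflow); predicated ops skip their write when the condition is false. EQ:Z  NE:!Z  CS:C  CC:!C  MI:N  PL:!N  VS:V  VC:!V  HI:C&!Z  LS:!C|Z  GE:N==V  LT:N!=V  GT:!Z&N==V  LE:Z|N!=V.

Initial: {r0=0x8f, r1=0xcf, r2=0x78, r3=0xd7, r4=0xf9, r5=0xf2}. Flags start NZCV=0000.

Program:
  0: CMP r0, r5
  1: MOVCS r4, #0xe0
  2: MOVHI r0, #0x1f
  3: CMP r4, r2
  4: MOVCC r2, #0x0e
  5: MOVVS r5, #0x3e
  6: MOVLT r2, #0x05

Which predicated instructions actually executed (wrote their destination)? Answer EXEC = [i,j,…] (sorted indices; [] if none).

EXEC = [6]

0: ✓ CMP  NZCV=1000
1: · MOVCS
2: · MOVHI
3: ✓ CMP  NZCV=1010
4: · MOVCC
5: · MOVVS
6: ✓ MOVLT  r2←0x05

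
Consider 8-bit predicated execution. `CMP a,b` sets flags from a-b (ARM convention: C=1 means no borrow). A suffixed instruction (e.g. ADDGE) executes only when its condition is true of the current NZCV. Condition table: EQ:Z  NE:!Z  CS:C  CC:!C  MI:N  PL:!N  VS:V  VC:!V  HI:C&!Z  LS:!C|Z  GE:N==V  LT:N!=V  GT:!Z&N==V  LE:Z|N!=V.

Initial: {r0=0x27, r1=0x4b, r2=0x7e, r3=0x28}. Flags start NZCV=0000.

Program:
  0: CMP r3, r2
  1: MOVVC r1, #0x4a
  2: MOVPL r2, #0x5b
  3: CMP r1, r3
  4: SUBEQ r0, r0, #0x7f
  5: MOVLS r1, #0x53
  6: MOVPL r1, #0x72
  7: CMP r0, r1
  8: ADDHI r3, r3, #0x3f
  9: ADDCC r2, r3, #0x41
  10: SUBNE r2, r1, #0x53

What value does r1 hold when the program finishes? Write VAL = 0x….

VAL = 0x72

[0] flags=1000 → (cmp)
[1] flags=1000 VC?T → r1=0x4a
[2] flags=1000 PL?F → skip
[3] flags=0010 → (cmp)
[4] flags=0010 EQ?F → skip
[5] flags=0010 LS?F → skip
[6] flags=0010 PL?T → r1=0x72
[7] flags=1000 → (cmp)
[8] flags=1000 HI?F → skip
[9] flags=1000 CC?T → r2=0x69
[10] flags=1000 NE?T → r2=0x1f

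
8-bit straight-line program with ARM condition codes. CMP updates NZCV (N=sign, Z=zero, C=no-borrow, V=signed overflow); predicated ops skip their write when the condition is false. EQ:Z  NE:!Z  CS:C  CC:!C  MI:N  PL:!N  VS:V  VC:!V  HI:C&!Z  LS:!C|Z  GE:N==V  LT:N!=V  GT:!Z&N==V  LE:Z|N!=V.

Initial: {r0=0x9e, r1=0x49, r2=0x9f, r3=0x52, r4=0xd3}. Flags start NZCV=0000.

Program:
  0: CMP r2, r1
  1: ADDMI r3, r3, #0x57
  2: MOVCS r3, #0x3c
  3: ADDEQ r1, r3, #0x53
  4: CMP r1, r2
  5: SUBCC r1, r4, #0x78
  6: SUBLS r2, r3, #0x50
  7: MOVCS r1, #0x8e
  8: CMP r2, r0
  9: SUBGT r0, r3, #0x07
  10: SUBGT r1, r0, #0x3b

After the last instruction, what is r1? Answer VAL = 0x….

VAL = 0xfa

0: ✓ CMP  NZCV=0011
1: · ADDMI
2: ✓ MOVCS  r3←0x3c
3: · ADDEQ
4: ✓ CMP  NZCV=1001
5: ✓ SUBCC  r1←0x5b
6: ✓ SUBLS  r2←0xec
7: · MOVCS
8: ✓ CMP  NZCV=0010
9: ✓ SUBGT  r0←0x35
10: ✓ SUBGT  r1←0xfa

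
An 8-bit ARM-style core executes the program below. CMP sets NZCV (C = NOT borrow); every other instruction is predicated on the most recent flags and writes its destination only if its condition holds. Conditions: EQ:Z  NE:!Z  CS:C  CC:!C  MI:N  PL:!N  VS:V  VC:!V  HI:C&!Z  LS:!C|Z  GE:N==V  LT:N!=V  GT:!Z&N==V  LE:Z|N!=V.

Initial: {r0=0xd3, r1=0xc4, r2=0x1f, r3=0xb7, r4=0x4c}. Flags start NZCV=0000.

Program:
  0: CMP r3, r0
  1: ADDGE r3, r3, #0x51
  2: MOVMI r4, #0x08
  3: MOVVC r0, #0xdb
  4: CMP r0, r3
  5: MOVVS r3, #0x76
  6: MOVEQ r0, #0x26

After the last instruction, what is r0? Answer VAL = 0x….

[0] flags=1000 → (cmp)
[1] flags=1000 GE?F → skip
[2] flags=1000 MI?T → r4=0x08
[3] flags=1000 VC?T → r0=0xdb
[4] flags=0010 → (cmp)
[5] flags=0010 VS?F → skip
[6] flags=0010 EQ?F → skip

VAL = 0xdb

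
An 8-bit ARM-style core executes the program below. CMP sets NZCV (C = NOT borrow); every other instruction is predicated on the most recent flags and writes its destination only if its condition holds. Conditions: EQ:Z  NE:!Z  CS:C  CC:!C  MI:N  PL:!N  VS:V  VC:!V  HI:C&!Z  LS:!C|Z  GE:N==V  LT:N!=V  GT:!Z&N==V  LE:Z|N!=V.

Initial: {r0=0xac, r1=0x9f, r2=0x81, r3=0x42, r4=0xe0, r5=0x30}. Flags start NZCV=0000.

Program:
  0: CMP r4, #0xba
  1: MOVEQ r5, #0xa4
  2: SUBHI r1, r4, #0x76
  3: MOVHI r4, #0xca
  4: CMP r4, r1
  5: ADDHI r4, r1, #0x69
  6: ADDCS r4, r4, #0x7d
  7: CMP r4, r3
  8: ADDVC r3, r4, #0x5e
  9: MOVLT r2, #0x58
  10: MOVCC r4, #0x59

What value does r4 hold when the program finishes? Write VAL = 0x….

0: ✓ CMP  NZCV=0010
1: · MOVEQ
2: ✓ SUBHI  r1←0x6a
3: ✓ MOVHI  r4←0xca
4: ✓ CMP  NZCV=0011
5: ✓ ADDHI  r4←0xd3
6: ✓ ADDCS  r4←0x50
7: ✓ CMP  NZCV=0010
8: ✓ ADDVC  r3←0xae
9: · MOVLT
10: · MOVCC

VAL = 0x50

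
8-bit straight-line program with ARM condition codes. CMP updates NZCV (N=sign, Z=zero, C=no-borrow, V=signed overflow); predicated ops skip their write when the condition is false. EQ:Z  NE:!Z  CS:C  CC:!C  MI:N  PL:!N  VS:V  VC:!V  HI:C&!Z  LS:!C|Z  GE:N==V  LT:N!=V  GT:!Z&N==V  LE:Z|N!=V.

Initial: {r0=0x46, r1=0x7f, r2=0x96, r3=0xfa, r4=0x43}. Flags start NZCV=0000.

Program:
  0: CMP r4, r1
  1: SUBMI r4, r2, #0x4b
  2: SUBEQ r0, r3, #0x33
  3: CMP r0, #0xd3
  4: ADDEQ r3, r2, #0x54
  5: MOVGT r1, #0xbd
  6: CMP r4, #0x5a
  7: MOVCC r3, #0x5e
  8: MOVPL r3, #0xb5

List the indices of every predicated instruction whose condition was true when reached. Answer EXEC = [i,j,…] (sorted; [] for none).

[0] flags=1000 → (cmp)
[1] flags=1000 MI?T → r4=0x4b
[2] flags=1000 EQ?F → skip
[3] flags=0000 → (cmp)
[4] flags=0000 EQ?F → skip
[5] flags=0000 GT?T → r1=0xbd
[6] flags=1000 → (cmp)
[7] flags=1000 CC?T → r3=0x5e
[8] flags=1000 PL?F → skip

EXEC = [1,5,7]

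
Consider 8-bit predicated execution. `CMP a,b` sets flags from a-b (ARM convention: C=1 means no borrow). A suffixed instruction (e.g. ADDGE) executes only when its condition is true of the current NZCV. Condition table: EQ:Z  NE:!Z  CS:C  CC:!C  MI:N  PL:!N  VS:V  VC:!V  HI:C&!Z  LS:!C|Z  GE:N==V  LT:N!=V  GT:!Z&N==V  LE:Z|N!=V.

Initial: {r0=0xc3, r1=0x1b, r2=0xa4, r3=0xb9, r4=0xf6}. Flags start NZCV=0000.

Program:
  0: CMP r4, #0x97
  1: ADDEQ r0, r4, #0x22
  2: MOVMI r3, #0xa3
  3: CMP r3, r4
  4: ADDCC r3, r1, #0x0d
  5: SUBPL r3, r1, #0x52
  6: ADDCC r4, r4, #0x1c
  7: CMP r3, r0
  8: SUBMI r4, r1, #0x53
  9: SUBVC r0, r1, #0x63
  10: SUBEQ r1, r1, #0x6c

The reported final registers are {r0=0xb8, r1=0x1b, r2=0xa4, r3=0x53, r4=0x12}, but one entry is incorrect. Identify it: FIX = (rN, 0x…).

[0] flags=0010 → (cmp)
[1] flags=0010 EQ?F → skip
[2] flags=0010 MI?F → skip
[3] flags=1000 → (cmp)
[4] flags=1000 CC?T → r3=0x28
[5] flags=1000 PL?F → skip
[6] flags=1000 CC?T → r4=0x12
[7] flags=0000 → (cmp)
[8] flags=0000 MI?F → skip
[9] flags=0000 VC?T → r0=0xb8
[10] flags=0000 EQ?F → skip

FIX = (r3, 0x28)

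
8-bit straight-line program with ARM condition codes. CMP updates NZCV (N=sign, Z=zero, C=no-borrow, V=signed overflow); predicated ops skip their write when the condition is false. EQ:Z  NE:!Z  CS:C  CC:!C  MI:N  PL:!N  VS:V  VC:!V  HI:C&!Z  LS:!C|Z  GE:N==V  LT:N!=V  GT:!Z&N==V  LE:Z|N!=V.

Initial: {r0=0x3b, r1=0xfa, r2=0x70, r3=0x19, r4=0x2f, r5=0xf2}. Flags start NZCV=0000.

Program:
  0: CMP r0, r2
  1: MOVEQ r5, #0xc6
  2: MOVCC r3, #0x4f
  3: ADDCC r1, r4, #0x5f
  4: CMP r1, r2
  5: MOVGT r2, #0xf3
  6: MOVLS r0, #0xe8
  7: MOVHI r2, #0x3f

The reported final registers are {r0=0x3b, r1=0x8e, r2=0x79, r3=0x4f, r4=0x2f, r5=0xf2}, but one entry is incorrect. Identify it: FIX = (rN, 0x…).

FIX = (r2, 0x3f)

0: ✓ CMP  NZCV=1000
1: · MOVEQ
2: ✓ MOVCC  r3←0x4f
3: ✓ ADDCC  r1←0x8e
4: ✓ CMP  NZCV=0011
5: · MOVGT
6: · MOVLS
7: ✓ MOVHI  r2←0x3f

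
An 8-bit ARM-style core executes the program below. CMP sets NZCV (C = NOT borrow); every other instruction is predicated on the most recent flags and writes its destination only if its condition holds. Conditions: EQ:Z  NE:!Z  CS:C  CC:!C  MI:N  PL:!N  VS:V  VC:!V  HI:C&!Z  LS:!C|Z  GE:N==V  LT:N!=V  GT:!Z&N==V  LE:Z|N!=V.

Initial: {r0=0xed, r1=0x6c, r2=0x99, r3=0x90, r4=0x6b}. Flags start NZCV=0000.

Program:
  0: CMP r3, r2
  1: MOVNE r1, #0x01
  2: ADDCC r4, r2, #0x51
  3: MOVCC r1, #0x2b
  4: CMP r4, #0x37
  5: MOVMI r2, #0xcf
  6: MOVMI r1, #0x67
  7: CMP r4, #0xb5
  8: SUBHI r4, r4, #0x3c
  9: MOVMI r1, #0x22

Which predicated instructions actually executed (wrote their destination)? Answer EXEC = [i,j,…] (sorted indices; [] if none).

[0] flags=1000 → (cmp)
[1] flags=1000 NE?T → r1=0x01
[2] flags=1000 CC?T → r4=0xea
[3] flags=1000 CC?T → r1=0x2b
[4] flags=1010 → (cmp)
[5] flags=1010 MI?T → r2=0xcf
[6] flags=1010 MI?T → r1=0x67
[7] flags=0010 → (cmp)
[8] flags=0010 HI?T → r4=0xae
[9] flags=0010 MI?F → skip

EXEC = [1,2,3,5,6,8]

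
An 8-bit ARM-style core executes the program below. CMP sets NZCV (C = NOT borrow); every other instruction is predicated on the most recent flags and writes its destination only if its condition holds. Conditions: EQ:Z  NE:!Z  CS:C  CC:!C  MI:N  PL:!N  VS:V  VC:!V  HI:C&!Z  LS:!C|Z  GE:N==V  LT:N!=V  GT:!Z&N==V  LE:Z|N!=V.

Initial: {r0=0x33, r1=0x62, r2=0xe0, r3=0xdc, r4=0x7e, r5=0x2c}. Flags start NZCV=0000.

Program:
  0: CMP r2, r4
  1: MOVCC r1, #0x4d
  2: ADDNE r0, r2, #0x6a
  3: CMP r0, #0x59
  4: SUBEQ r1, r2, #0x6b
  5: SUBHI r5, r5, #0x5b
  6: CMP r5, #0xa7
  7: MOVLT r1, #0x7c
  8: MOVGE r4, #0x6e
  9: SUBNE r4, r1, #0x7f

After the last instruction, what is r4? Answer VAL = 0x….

VAL = 0xe3

[0] flags=0011 → (cmp)
[1] flags=0011 CC?F → skip
[2] flags=0011 NE?T → r0=0x4a
[3] flags=1000 → (cmp)
[4] flags=1000 EQ?F → skip
[5] flags=1000 HI?F → skip
[6] flags=1001 → (cmp)
[7] flags=1001 LT?F → skip
[8] flags=1001 GE?T → r4=0x6e
[9] flags=1001 NE?T → r4=0xe3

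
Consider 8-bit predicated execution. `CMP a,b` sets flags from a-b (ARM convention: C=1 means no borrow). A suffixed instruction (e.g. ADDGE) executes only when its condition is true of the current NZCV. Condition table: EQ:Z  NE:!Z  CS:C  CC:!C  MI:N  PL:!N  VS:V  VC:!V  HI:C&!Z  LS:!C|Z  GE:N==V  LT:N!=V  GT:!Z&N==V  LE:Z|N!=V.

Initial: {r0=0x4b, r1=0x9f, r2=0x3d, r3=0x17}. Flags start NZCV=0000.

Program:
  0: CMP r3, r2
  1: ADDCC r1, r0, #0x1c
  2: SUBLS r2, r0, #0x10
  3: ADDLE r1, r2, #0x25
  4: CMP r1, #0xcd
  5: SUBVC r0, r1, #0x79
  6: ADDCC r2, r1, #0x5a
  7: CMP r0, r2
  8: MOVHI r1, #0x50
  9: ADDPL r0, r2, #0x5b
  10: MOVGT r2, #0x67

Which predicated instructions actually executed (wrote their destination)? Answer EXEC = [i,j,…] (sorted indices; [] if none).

[0] flags=1000 → (cmp)
[1] flags=1000 CC?T → r1=0x67
[2] flags=1000 LS?T → r2=0x3b
[3] flags=1000 LE?T → r1=0x60
[4] flags=1001 → (cmp)
[5] flags=1001 VC?F → skip
[6] flags=1001 CC?T → r2=0xba
[7] flags=1001 → (cmp)
[8] flags=1001 HI?F → skip
[9] flags=1001 PL?F → skip
[10] flags=1001 GT?T → r2=0x67

EXEC = [1,2,3,6,10]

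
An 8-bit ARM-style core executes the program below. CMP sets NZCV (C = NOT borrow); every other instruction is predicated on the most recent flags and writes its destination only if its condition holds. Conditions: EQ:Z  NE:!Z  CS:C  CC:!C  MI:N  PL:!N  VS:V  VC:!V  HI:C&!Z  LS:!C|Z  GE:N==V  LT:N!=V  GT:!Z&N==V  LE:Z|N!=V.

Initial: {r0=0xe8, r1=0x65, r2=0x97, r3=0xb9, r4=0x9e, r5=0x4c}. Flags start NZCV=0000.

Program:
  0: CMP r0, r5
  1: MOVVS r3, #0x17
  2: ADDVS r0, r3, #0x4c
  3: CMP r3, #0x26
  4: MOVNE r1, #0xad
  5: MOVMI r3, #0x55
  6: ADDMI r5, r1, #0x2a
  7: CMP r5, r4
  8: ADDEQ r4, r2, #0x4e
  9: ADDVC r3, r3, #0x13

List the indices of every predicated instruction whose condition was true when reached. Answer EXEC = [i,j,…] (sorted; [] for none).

EXEC = [4,5,6,9]

[0] flags=1010 → (cmp)
[1] flags=1010 VS?F → skip
[2] flags=1010 VS?F → skip
[3] flags=1010 → (cmp)
[4] flags=1010 NE?T → r1=0xad
[5] flags=1010 MI?T → r3=0x55
[6] flags=1010 MI?T → r5=0xd7
[7] flags=0010 → (cmp)
[8] flags=0010 EQ?F → skip
[9] flags=0010 VC?T → r3=0x68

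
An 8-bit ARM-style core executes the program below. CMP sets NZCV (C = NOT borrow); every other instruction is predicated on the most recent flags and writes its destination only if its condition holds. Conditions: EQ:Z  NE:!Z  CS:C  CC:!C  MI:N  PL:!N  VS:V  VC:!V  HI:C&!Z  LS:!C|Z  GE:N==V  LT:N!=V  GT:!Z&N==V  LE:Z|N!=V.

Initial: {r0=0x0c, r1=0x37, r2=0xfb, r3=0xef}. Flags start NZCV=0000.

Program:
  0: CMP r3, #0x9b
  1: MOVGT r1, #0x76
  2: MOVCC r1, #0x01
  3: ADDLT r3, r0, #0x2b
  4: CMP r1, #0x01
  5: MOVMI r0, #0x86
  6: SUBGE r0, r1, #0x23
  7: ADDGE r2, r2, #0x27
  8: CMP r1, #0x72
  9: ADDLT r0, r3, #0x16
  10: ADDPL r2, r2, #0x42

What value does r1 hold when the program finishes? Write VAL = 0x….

VAL = 0x76

0: ✓ CMP  NZCV=0010
1: ✓ MOVGT  r1←0x76
2: · MOVCC
3: · ADDLT
4: ✓ CMP  NZCV=0010
5: · MOVMI
6: ✓ SUBGE  r0←0x53
7: ✓ ADDGE  r2←0x22
8: ✓ CMP  NZCV=0010
9: · ADDLT
10: ✓ ADDPL  r2←0x64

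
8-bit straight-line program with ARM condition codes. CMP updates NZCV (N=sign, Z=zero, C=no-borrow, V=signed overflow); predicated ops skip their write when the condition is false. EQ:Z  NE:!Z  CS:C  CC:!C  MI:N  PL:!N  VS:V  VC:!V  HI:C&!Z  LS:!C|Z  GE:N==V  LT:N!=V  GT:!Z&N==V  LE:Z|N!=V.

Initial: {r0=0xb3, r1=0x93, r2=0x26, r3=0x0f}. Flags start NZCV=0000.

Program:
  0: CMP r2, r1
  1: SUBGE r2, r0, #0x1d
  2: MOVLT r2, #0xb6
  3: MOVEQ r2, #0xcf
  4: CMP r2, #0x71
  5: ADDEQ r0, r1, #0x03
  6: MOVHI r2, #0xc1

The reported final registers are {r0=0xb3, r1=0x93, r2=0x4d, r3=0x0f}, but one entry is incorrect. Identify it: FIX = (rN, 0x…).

FIX = (r2, 0xc1)

0: ✓ CMP  NZCV=1001
1: ✓ SUBGE  r2←0x96
2: · MOVLT
3: · MOVEQ
4: ✓ CMP  NZCV=0011
5: · ADDEQ
6: ✓ MOVHI  r2←0xc1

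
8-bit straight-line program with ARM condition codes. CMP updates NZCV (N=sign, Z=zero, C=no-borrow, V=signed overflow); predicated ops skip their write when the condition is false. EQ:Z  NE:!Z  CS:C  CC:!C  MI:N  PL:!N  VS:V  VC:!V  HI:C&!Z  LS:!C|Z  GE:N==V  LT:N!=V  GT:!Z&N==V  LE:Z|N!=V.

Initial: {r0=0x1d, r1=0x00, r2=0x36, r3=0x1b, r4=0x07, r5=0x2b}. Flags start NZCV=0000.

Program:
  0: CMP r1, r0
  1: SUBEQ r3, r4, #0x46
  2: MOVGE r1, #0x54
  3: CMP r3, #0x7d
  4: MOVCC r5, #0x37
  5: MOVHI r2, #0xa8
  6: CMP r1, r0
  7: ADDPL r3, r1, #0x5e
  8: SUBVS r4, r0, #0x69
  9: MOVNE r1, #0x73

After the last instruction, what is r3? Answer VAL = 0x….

VAL = 0x1b

[0] flags=1000 → (cmp)
[1] flags=1000 EQ?F → skip
[2] flags=1000 GE?F → skip
[3] flags=1000 → (cmp)
[4] flags=1000 CC?T → r5=0x37
[5] flags=1000 HI?F → skip
[6] flags=1000 → (cmp)
[7] flags=1000 PL?F → skip
[8] flags=1000 VS?F → skip
[9] flags=1000 NE?T → r1=0x73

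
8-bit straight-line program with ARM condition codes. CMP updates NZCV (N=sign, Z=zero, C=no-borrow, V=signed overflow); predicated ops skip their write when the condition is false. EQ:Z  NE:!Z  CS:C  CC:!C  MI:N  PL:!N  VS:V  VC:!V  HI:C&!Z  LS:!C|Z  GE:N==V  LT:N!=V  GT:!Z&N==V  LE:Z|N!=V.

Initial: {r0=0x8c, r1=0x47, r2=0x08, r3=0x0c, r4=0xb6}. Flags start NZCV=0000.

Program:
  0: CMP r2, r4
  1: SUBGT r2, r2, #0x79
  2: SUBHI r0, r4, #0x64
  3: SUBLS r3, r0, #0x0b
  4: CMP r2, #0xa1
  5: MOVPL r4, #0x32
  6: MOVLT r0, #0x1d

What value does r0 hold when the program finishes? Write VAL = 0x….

[0] flags=0000 → (cmp)
[1] flags=0000 GT?T → r2=0x8f
[2] flags=0000 HI?F → skip
[3] flags=0000 LS?T → r3=0x81
[4] flags=1000 → (cmp)
[5] flags=1000 PL?F → skip
[6] flags=1000 LT?T → r0=0x1d

VAL = 0x1d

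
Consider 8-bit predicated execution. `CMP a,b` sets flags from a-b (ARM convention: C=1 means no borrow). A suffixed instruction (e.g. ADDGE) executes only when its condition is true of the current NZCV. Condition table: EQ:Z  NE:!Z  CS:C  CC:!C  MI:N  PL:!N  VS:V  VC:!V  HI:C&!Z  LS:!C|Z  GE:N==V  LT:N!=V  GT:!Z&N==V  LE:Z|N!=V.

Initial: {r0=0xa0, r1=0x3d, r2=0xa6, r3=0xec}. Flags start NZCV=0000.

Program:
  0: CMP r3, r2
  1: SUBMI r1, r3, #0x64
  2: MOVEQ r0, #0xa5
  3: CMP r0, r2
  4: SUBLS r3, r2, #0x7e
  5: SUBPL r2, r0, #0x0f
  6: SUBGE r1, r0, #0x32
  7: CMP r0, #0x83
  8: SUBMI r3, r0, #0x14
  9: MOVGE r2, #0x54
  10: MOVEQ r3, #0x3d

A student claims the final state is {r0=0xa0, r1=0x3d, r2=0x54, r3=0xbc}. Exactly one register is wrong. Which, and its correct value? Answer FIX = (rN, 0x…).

0: ✓ CMP  NZCV=0010
1: · SUBMI
2: · MOVEQ
3: ✓ CMP  NZCV=1000
4: ✓ SUBLS  r3←0x28
5: · SUBPL
6: · SUBGE
7: ✓ CMP  NZCV=0010
8: · SUBMI
9: ✓ MOVGE  r2←0x54
10: · MOVEQ

FIX = (r3, 0x28)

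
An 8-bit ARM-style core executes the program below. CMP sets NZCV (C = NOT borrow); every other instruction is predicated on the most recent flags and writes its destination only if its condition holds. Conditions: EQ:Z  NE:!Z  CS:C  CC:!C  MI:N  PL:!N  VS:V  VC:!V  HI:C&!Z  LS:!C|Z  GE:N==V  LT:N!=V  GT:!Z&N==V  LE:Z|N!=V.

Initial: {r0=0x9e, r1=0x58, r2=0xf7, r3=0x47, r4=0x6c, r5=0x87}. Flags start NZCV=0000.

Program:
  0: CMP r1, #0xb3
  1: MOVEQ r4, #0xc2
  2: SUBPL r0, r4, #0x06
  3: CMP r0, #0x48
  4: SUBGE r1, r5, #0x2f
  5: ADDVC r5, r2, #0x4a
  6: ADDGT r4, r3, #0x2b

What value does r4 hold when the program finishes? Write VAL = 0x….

0: ✓ CMP  NZCV=1001
1: · MOVEQ
2: · SUBPL
3: ✓ CMP  NZCV=0011
4: · SUBGE
5: · ADDVC
6: · ADDGT

VAL = 0x6c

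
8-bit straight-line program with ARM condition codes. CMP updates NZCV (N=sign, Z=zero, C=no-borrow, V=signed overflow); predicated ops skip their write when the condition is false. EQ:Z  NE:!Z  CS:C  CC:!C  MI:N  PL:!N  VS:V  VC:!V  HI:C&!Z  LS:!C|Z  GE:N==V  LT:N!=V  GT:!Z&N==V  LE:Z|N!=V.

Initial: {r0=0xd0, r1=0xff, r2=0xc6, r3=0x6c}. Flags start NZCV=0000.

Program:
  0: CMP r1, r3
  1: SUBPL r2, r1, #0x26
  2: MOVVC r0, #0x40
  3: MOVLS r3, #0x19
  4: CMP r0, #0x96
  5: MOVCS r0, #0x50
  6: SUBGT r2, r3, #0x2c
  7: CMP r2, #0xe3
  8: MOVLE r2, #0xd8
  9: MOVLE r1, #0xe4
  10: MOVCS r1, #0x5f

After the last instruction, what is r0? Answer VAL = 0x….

0: ✓ CMP  NZCV=1010
1: · SUBPL
2: ✓ MOVVC  r0←0x40
3: · MOVLS
4: ✓ CMP  NZCV=1001
5: · MOVCS
6: ✓ SUBGT  r2←0x40
7: ✓ CMP  NZCV=0000
8: · MOVLE
9: · MOVLE
10: · MOVCS

VAL = 0x40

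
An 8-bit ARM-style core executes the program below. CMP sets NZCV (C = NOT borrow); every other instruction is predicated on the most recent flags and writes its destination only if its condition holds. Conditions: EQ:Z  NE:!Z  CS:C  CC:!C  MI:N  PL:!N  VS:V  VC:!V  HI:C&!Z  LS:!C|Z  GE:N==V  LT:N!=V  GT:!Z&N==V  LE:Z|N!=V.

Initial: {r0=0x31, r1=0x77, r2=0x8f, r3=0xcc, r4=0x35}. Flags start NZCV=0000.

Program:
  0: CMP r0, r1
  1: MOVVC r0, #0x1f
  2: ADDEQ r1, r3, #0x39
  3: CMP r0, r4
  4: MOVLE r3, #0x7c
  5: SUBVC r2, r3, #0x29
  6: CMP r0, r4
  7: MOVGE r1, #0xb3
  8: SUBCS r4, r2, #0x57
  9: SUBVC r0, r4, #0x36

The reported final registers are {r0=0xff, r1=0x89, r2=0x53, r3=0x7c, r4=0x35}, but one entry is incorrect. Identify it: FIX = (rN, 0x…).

[0] flags=1000 → (cmp)
[1] flags=1000 VC?T → r0=0x1f
[2] flags=1000 EQ?F → skip
[3] flags=1000 → (cmp)
[4] flags=1000 LE?T → r3=0x7c
[5] flags=1000 VC?T → r2=0x53
[6] flags=1000 → (cmp)
[7] flags=1000 GE?F → skip
[8] flags=1000 CS?F → skip
[9] flags=1000 VC?T → r0=0xff

FIX = (r1, 0x77)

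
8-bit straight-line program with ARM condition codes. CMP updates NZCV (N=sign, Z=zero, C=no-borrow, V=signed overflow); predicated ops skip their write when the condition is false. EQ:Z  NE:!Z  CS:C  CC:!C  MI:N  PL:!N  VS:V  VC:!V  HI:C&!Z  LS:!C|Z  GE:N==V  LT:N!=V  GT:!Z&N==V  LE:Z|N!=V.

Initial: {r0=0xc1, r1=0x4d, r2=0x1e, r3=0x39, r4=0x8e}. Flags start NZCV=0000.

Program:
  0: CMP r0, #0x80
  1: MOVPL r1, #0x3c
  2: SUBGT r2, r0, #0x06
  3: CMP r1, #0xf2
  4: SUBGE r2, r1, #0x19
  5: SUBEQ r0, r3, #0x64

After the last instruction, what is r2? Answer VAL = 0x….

[0] flags=0010 → (cmp)
[1] flags=0010 PL?T → r1=0x3c
[2] flags=0010 GT?T → r2=0xbb
[3] flags=0000 → (cmp)
[4] flags=0000 GE?T → r2=0x23
[5] flags=0000 EQ?F → skip

VAL = 0x23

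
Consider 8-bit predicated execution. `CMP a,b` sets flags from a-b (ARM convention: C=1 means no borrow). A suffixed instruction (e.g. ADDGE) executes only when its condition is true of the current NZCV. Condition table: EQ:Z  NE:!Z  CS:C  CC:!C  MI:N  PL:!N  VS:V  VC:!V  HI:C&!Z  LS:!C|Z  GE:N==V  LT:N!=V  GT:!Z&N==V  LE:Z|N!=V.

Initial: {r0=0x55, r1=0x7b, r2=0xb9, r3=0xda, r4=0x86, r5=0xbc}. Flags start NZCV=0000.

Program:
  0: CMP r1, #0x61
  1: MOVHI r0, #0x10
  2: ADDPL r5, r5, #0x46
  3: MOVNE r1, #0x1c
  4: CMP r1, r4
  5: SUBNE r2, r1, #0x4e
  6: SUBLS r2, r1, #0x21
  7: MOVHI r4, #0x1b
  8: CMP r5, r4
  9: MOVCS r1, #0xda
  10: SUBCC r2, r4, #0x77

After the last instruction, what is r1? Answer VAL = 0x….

VAL = 0x1c

[0] flags=0010 → (cmp)
[1] flags=0010 HI?T → r0=0x10
[2] flags=0010 PL?T → r5=0x02
[3] flags=0010 NE?T → r1=0x1c
[4] flags=1001 → (cmp)
[5] flags=1001 NE?T → r2=0xce
[6] flags=1001 LS?T → r2=0xfb
[7] flags=1001 HI?F → skip
[8] flags=0000 → (cmp)
[9] flags=0000 CS?F → skip
[10] flags=0000 CC?T → r2=0x0f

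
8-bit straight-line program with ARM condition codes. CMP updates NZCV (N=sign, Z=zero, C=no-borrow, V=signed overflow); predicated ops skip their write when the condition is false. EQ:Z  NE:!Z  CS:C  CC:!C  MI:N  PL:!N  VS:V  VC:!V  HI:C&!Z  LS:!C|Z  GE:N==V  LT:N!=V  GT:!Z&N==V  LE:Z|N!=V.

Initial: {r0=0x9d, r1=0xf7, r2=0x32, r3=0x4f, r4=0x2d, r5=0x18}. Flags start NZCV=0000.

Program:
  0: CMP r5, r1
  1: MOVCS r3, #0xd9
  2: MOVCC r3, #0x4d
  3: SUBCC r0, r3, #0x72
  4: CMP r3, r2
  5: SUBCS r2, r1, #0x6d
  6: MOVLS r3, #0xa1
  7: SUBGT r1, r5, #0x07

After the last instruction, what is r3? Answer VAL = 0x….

VAL = 0x4d

[0] flags=0000 → (cmp)
[1] flags=0000 CS?F → skip
[2] flags=0000 CC?T → r3=0x4d
[3] flags=0000 CC?T → r0=0xdb
[4] flags=0010 → (cmp)
[5] flags=0010 CS?T → r2=0x8a
[6] flags=0010 LS?F → skip
[7] flags=0010 GT?T → r1=0x11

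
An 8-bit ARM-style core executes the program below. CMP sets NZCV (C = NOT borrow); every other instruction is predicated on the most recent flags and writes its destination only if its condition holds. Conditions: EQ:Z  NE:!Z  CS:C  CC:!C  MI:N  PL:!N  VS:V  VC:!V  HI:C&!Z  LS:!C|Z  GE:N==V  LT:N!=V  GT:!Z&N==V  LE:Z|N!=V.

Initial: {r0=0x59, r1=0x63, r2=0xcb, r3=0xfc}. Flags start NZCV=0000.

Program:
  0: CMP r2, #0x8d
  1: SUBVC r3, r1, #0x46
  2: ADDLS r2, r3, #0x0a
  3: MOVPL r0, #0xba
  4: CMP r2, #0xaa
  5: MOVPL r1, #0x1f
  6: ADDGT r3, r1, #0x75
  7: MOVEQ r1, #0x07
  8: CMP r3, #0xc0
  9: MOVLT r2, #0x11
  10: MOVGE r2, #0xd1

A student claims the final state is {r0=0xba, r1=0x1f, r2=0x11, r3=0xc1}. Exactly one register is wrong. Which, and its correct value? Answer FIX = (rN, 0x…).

[0] flags=0010 → (cmp)
[1] flags=0010 VC?T → r3=0x1d
[2] flags=0010 LS?F → skip
[3] flags=0010 PL?T → r0=0xba
[4] flags=0010 → (cmp)
[5] flags=0010 PL?T → r1=0x1f
[6] flags=0010 GT?T → r3=0x94
[7] flags=0010 EQ?F → skip
[8] flags=1000 → (cmp)
[9] flags=1000 LT?T → r2=0x11
[10] flags=1000 GE?F → skip

FIX = (r3, 0x94)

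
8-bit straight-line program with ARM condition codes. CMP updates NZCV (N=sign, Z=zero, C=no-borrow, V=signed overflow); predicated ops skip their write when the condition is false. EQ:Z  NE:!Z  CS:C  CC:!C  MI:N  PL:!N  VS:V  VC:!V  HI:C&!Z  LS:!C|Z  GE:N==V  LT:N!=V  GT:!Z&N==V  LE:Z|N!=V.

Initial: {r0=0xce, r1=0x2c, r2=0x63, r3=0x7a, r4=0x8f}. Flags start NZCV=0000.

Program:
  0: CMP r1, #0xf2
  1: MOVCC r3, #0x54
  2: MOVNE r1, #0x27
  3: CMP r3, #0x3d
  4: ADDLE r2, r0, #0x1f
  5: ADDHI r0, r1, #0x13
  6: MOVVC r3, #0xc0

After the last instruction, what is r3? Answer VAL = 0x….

VAL = 0xc0

0: ✓ CMP  NZCV=0000
1: ✓ MOVCC  r3←0x54
2: ✓ MOVNE  r1←0x27
3: ✓ CMP  NZCV=0010
4: · ADDLE
5: ✓ ADDHI  r0←0x3a
6: ✓ MOVVC  r3←0xc0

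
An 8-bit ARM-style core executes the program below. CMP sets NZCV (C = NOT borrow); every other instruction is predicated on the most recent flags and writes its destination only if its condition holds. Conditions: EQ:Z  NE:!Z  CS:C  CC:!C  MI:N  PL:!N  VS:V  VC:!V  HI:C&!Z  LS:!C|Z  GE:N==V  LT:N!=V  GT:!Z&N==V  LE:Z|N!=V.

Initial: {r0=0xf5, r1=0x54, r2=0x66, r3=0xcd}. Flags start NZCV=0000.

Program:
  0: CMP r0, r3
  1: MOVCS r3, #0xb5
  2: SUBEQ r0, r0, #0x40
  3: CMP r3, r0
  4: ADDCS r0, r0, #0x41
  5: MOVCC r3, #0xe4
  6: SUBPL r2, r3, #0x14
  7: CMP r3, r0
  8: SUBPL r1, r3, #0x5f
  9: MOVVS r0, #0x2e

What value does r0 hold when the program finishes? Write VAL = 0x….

VAL = 0xf5

[0] flags=0010 → (cmp)
[1] flags=0010 CS?T → r3=0xb5
[2] flags=0010 EQ?F → skip
[3] flags=1000 → (cmp)
[4] flags=1000 CS?F → skip
[5] flags=1000 CC?T → r3=0xe4
[6] flags=1000 PL?F → skip
[7] flags=1000 → (cmp)
[8] flags=1000 PL?F → skip
[9] flags=1000 VS?F → skip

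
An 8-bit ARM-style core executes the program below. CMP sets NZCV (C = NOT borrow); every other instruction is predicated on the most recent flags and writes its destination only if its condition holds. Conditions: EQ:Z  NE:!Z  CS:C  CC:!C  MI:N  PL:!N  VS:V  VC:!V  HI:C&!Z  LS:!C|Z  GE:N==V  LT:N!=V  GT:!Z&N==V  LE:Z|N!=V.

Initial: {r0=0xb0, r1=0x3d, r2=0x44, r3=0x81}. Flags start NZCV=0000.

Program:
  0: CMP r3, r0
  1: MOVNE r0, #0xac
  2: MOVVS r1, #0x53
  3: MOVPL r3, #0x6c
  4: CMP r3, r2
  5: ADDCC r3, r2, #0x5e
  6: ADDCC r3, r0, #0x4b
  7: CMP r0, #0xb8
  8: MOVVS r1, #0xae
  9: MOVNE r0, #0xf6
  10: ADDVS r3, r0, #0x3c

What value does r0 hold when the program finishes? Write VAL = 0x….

0: ✓ CMP  NZCV=1000
1: ✓ MOVNE  r0←0xac
2: · MOVVS
3: · MOVPL
4: ✓ CMP  NZCV=0011
5: · ADDCC
6: · ADDCC
7: ✓ CMP  NZCV=1000
8: · MOVVS
9: ✓ MOVNE  r0←0xf6
10: · ADDVS

VAL = 0xf6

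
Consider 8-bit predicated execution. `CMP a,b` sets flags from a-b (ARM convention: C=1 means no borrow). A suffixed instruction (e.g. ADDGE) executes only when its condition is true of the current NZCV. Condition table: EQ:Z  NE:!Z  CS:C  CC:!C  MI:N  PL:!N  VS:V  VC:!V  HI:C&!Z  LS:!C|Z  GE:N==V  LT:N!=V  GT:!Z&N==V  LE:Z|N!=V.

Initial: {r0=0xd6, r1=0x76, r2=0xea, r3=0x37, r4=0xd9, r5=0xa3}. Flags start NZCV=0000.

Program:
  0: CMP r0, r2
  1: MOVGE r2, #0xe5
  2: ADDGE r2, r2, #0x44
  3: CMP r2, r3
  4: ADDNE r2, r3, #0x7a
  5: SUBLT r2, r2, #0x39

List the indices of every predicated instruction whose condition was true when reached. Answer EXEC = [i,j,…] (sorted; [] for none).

EXEC = [4,5]

0: ✓ CMP  NZCV=1000
1: · MOVGE
2: · ADDGE
3: ✓ CMP  NZCV=1010
4: ✓ ADDNE  r2←0xb1
5: ✓ SUBLT  r2←0x78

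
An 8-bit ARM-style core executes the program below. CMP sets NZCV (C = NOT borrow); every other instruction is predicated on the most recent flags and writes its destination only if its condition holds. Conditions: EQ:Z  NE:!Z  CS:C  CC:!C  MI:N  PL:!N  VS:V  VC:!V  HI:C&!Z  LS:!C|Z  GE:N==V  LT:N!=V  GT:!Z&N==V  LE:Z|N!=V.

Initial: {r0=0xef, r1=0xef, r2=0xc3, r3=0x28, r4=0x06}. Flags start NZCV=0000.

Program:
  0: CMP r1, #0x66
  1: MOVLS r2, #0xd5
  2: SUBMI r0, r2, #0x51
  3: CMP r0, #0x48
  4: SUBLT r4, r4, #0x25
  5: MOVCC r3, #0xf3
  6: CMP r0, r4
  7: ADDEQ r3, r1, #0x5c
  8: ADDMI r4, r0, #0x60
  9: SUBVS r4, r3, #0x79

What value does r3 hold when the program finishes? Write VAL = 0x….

[0] flags=1010 → (cmp)
[1] flags=1010 LS?F → skip
[2] flags=1010 MI?T → r0=0x72
[3] flags=0010 → (cmp)
[4] flags=0010 LT?F → skip
[5] flags=0010 CC?F → skip
[6] flags=0010 → (cmp)
[7] flags=0010 EQ?F → skip
[8] flags=0010 MI?F → skip
[9] flags=0010 VS?F → skip

VAL = 0x28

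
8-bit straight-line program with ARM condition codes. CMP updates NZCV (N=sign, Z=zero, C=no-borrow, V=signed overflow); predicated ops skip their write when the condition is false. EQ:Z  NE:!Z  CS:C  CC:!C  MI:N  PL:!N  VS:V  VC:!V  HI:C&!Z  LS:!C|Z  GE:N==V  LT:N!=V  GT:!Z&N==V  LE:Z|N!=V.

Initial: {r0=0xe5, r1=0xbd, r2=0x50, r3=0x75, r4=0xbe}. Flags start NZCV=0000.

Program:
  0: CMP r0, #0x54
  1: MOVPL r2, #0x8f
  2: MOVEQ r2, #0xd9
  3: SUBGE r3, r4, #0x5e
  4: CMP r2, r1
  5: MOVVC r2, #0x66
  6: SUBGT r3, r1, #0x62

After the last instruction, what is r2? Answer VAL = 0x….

VAL = 0x50

0: ✓ CMP  NZCV=1010
1: · MOVPL
2: · MOVEQ
3: · SUBGE
4: ✓ CMP  NZCV=1001
5: · MOVVC
6: ✓ SUBGT  r3←0x5b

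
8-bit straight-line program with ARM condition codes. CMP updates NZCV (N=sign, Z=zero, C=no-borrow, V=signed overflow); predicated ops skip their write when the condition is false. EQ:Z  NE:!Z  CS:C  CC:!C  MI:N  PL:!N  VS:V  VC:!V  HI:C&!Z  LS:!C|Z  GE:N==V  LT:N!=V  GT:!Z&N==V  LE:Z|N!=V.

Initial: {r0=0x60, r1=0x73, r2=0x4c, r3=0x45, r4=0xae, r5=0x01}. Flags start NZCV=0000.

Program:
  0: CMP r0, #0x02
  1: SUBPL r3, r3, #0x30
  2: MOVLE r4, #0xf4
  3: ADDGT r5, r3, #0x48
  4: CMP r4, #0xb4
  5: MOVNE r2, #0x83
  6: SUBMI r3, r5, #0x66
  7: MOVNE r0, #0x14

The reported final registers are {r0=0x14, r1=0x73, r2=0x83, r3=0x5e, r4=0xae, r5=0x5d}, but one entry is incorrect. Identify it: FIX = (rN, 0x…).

[0] flags=0010 → (cmp)
[1] flags=0010 PL?T → r3=0x15
[2] flags=0010 LE?F → skip
[3] flags=0010 GT?T → r5=0x5d
[4] flags=1000 → (cmp)
[5] flags=1000 NE?T → r2=0x83
[6] flags=1000 MI?T → r3=0xf7
[7] flags=1000 NE?T → r0=0x14

FIX = (r3, 0xf7)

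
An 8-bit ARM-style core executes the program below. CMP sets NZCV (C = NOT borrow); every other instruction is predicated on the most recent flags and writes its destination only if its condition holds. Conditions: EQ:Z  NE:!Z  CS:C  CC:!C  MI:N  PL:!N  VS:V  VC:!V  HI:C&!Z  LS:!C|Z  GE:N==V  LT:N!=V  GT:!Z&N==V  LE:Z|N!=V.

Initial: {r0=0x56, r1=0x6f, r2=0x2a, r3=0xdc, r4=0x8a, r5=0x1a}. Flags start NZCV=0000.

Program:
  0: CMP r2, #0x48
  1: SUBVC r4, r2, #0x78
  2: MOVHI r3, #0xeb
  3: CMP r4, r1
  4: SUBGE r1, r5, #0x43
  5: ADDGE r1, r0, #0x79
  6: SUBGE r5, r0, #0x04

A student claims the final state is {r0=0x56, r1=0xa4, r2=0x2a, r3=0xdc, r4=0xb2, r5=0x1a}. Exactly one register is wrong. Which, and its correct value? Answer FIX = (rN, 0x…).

FIX = (r1, 0x6f)

[0] flags=1000 → (cmp)
[1] flags=1000 VC?T → r4=0xb2
[2] flags=1000 HI?F → skip
[3] flags=0011 → (cmp)
[4] flags=0011 GE?F → skip
[5] flags=0011 GE?F → skip
[6] flags=0011 GE?F → skip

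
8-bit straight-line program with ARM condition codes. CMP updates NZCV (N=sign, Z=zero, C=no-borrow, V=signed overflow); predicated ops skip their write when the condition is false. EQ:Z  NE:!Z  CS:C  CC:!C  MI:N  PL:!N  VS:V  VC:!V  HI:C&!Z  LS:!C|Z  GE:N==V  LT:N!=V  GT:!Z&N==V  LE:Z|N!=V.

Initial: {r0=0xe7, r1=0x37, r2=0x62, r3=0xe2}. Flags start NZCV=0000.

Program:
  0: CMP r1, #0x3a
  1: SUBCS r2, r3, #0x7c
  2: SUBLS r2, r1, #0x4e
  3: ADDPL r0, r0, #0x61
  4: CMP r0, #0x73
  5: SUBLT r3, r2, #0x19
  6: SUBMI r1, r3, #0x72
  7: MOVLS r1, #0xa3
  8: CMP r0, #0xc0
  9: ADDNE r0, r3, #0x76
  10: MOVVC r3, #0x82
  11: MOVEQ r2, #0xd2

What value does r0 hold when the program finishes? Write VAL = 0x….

VAL = 0x46

[0] flags=1000 → (cmp)
[1] flags=1000 CS?F → skip
[2] flags=1000 LS?T → r2=0xe9
[3] flags=1000 PL?F → skip
[4] flags=0011 → (cmp)
[5] flags=0011 LT?T → r3=0xd0
[6] flags=0011 MI?F → skip
[7] flags=0011 LS?F → skip
[8] flags=0010 → (cmp)
[9] flags=0010 NE?T → r0=0x46
[10] flags=0010 VC?T → r3=0x82
[11] flags=0010 EQ?F → skip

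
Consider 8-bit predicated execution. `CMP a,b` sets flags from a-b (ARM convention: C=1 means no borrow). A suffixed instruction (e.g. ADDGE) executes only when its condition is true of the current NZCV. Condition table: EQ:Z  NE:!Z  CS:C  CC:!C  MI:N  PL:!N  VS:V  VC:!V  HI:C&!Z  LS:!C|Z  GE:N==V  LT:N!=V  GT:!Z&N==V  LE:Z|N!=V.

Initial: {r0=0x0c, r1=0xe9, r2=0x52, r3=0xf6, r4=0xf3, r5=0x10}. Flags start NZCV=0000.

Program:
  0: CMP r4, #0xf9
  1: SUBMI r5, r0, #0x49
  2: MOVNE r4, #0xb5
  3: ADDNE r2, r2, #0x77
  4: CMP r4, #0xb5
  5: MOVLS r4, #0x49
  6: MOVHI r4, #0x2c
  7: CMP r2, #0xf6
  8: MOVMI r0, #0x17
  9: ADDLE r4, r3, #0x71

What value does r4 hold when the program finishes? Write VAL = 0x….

VAL = 0x67

[0] flags=1000 → (cmp)
[1] flags=1000 MI?T → r5=0xc3
[2] flags=1000 NE?T → r4=0xb5
[3] flags=1000 NE?T → r2=0xc9
[4] flags=0110 → (cmp)
[5] flags=0110 LS?T → r4=0x49
[6] flags=0110 HI?F → skip
[7] flags=1000 → (cmp)
[8] flags=1000 MI?T → r0=0x17
[9] flags=1000 LE?T → r4=0x67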